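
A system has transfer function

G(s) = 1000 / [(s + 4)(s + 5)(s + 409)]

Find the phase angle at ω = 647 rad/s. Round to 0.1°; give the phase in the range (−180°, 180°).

At s = jω = j647:
pole (s+4): 4 + j647 → |·| = √(4²+647²) = √418625 ≈ 647.01, ∠ = arctan(647/4) ≈ 89.65°
pole (s+5): 5 + j647 → |·| = √(5²+647²) = √418634 ≈ 647.02, ∠ = arctan(647/5) ≈ 89.56°
pole (s+409): 409 + j647 → |·| = √(409²+647²) = √585890 ≈ 765.43, ∠ = arctan(647/409) ≈ 57.70°
∠G = 0.00° − 236.91° = -236.91° ≡ 123.09° (principal value)

123.1°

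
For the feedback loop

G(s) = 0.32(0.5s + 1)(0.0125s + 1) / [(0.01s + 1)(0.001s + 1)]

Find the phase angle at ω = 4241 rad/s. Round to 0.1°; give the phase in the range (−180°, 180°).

13.5°

At ω = 4241 rad/s:
zero (1 + j4241·0.5) = 1 + j2120.5 → |·| ≈ 2120.5, ∠ ≈ 89.97°
zero (1 + j4241·0.0125) = 1 + j53.0125 → |·| ≈ 53.022, ∠ ≈ 88.92°
pole (1 + j4241·0.01) = 1 + j42.41 → |·| ≈ 42.422, ∠ ≈ 88.65°
pole (1 + j4241·0.001) = 1 + j4.241 → |·| ≈ 4.3573, ∠ ≈ 76.73°
∠G = (89.97° + 88.92°) − (88.65° + 76.73°) = 13.51°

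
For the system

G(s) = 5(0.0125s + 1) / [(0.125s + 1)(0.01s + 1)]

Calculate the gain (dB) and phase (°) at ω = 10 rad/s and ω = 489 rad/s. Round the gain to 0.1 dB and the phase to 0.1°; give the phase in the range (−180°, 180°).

At ω = 10 rad/s:
zero (1 + j10·0.0125) = 1 + j0.125 → |·| ≈ 1.0078, ∠ ≈ 7.13°
pole (1 + j10·0.125) = 1 + j1.25 → |·| ≈ 1.6008, ∠ ≈ 51.34°
pole (1 + j10·0.01) = 1 + j0.1 → |·| ≈ 1.005, ∠ ≈ 5.71°
|G| = 5 · 1.0078 / (1.6008 · 1.005) ≈ 3.1321
Gain = 20 log₁₀(3.1321) ≈ 9.92 dB
∠G = (7.13°) − (51.34° + 5.71°) = -49.92°

At ω = 489 rad/s:
zero (1 + j489·0.0125) = 1 + j6.1125 → |·| ≈ 6.1938, ∠ ≈ 80.71°
pole (1 + j489·0.125) = 1 + j61.125 → |·| ≈ 61.133, ∠ ≈ 89.06°
pole (1 + j489·0.01) = 1 + j4.89 → |·| ≈ 4.9912, ∠ ≈ 78.44°
|G| = 5 · 6.1938 / (61.133 · 4.9912) ≈ 0.1015
Gain = 20 log₁₀(0.1015) ≈ -19.87 dB
∠G = (80.71°) − (89.06° + 78.44°) = -86.79°

ω = 10: 9.9 dB, -49.9°; ω = 489: -19.9 dB, -86.8°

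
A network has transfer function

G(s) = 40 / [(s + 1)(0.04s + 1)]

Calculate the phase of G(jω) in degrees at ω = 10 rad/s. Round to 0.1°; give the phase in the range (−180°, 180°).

-106.1°

At ω = 10 rad/s:
pole (1 + j10·1) = 1 + j10 → |·| ≈ 10.05, ∠ ≈ 84.29°
pole (1 + j10·0.04) = 1 + j0.4 → |·| ≈ 1.077, ∠ ≈ 21.80°
∠G = (0°) − (84.29° + 21.80°) = -106.09°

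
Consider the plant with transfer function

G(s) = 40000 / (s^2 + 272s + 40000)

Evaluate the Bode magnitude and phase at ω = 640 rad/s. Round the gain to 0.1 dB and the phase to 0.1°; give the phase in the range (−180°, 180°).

-20.2 dB, -154.8°

At s = jω = j640:
quadratic: (j640)² + 272·j640 + 40000 = -369600 + j174080 → |·| ≈ 4.0854e+05, ∠ ≈ 154.78°
|G| = 40000 / 4.0854e+05 ≈ 0.09791
Gain = 20 log₁₀(0.09791) ≈ -20.18 dB
∠G = 0.00° − 154.78° = -154.78°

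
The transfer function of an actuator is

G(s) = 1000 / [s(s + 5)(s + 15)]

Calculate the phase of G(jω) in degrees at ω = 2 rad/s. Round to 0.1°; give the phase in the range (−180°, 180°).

At s = jω = j2:
pole (s+5): 5 + j2 → |·| = √(5²+2²) = √29 ≈ 5.3852, ∠ = arctan(2/5) ≈ 21.80°
pole (s+15): 15 + j2 → |·| = √(15²+2²) = √229 ≈ 15.133, ∠ = arctan(2/15) ≈ 7.59°
pole at origin: |s| = 2, ∠ = 90.00° (in denominator)
∠G = 0.00° − 119.39° = -119.39°

-119.4°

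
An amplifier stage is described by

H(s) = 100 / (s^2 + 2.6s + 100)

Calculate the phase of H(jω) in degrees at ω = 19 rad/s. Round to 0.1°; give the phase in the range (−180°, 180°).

-169.3°

At s = jω = j19:
quadratic: (j19)² + 2.6·j19 + 100 = -261 + j49.4 → |·| ≈ 265.63, ∠ ≈ 169.28°
∠H = 0.00° − 169.28° = -169.28°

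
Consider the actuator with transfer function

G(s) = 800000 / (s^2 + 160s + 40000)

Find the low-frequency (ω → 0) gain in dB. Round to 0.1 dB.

26.0 dB

G(0) = 800000 / 40000 = 20
20 log₁₀(20) ≈ 26.02 dB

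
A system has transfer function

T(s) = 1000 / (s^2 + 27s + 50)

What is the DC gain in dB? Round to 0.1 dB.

T(0) = 1000 / 50 = 20
20 log₁₀(20) ≈ 26.02 dB

26.0 dB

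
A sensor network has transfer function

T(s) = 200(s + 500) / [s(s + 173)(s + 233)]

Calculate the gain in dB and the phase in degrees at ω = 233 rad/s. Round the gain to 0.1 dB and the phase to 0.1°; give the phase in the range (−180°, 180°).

At s = jω = j233:
zero (s+500): 500 + j233 → |·| = √(500²+233²) = √304289 ≈ 551.62, ∠ = arctan(233/500) ≈ 24.99°
pole (s+173): 173 + j233 → |·| = √(173²+233²) = √84218 ≈ 290.2, ∠ = arctan(233/173) ≈ 53.41°
pole (s+233): 233 + j233 → |·| = √(233²+233²) = √108578 ≈ 329.51, ∠ = arctan(233/233) ≈ 45.00°
pole at origin: |s| = 233, ∠ = 90.00° (in denominator)
|T| = 200 · 551.62 / 2.228e+07 ≈ 0.0049517
Gain = 20 log₁₀(0.0049517) ≈ -46.10 dB
∠T = 24.99° − 188.41° = -163.42°

-46.1 dB, -163.4°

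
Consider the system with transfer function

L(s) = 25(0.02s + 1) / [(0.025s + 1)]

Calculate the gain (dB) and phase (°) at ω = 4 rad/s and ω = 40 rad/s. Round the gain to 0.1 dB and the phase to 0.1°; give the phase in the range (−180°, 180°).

ω = 4: 27.9 dB, -1.1°; ω = 40: 27.1 dB, -6.3°

At ω = 4 rad/s:
zero (1 + j4·0.02) = 1 + j0.08 → |·| ≈ 1.0032, ∠ ≈ 4.57°
pole (1 + j4·0.025) = 1 + j0.1 → |·| ≈ 1.005, ∠ ≈ 5.71°
|L| = 25 · 1.0032 / (1.005) ≈ 24.955
Gain = 20 log₁₀(24.955) ≈ 27.94 dB
∠L = (4.57°) − (5.71°) = -1.14°

At ω = 40 rad/s:
zero (1 + j40·0.02) = 1 + j0.8 → |·| ≈ 1.2806, ∠ ≈ 38.66°
pole (1 + j40·0.025) = 1 + j1 → |·| ≈ 1.4142, ∠ ≈ 45.00°
|L| = 25 · 1.2806 / (1.4142) ≈ 22.638
Gain = 20 log₁₀(22.638) ≈ 27.10 dB
∠L = (38.66°) − (45.00°) = -6.34°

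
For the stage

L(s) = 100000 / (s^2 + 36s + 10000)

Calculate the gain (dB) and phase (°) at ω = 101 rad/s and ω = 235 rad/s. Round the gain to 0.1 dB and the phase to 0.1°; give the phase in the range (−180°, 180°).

ω = 101: 28.8 dB, -93.2°; ω = 235: 6.7 dB, -169.4°

At s = jω = j101:
quadratic: (j101)² + 36·j101 + 10000 = -201 + j3636 → |·| ≈ 3641.6, ∠ ≈ 93.16°
|L| = 100000 / 3641.6 ≈ 27.46
Gain = 20 log₁₀(27.46) ≈ 28.77 dB
∠L = 0.00° − 93.16° = -93.16°

At s = jω = j235:
quadratic: (j235)² + 36·j235 + 10000 = -45225 + j8460 → |·| ≈ 46009, ∠ ≈ 169.40°
|L| = 100000 / 46009 ≈ 2.1735
Gain = 20 log₁₀(2.1735) ≈ 6.74 dB
∠L = 0.00° − 169.40° = -169.40°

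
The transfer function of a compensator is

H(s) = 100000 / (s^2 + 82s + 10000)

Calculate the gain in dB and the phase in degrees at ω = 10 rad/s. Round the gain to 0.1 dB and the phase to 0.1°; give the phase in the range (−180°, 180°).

At s = jω = j10:
quadratic: (j10)² + 82·j10 + 10000 = 9900 + j820 → |·| ≈ 9933.9, ∠ ≈ 4.73°
|H| = 100000 / 9933.9 ≈ 10.067
Gain = 20 log₁₀(10.067) ≈ 20.06 dB
∠H = 0.00° − 4.73° = -4.73°

20.1 dB, -4.7°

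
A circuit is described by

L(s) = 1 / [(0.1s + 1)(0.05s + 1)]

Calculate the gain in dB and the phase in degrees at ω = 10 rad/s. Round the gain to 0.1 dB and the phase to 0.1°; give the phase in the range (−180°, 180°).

-4.0 dB, -71.6°

At ω = 10 rad/s:
pole (1 + j10·0.1) = 1 + j1 → |·| ≈ 1.4142, ∠ ≈ 45.00°
pole (1 + j10·0.05) = 1 + j0.5 → |·| ≈ 1.118, ∠ ≈ 26.57°
|L| = 1 · 1 / (1.4142 · 1.118) ≈ 0.63248
Gain = 20 log₁₀(0.63248) ≈ -3.98 dB
∠L = (0°) − (45.00° + 26.57°) = -71.57°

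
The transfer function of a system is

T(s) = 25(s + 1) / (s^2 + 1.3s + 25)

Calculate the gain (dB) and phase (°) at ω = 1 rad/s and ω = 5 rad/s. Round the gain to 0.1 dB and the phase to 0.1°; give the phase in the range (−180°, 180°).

At s = jω = j1:
zero (s+1): 1 + j1 → |·| = √(1²+1²) = √2 ≈ 1.4142, ∠ = arctan(1/1) ≈ 45.00°
quadratic: (j1)² + 1.3·j1 + 25 = 24 + j1.3 → |·| ≈ 24.035, ∠ ≈ 3.10°
|T| = 25 · 1.4142 / 24.035 ≈ 1.471
Gain = 20 log₁₀(1.471) ≈ 3.35 dB
∠T = 45.00° − 3.10° = 41.90°

At s = jω = j5:
zero (s+1): 1 + j5 → |·| = √(1²+5²) = √26 ≈ 5.099, ∠ = arctan(5/1) ≈ 78.69°
quadratic: (j5)² + 1.3·j5 + 25 = 0 + j6.5 → |·| ≈ 6.5, ∠ ≈ 90.00°
|T| = 25 · 5.099 / 6.5 ≈ 19.612
Gain = 20 log₁₀(19.612) ≈ 25.85 dB
∠T = 78.69° − 90.00° = -11.31°

ω = 1: 3.4 dB, 41.9°; ω = 5: 25.9 dB, -11.3°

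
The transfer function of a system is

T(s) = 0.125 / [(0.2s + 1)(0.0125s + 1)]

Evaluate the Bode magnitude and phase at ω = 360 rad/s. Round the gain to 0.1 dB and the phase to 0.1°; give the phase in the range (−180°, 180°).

At ω = 360 rad/s:
pole (1 + j360·0.2) = 1 + j72 → |·| ≈ 72.007, ∠ ≈ 89.20°
pole (1 + j360·0.0125) = 1 + j4.5 → |·| ≈ 4.6098, ∠ ≈ 77.47°
|T| = 0.125 · 1 / (72.007 · 4.6098) ≈ 0.00037658
Gain = 20 log₁₀(0.00037658) ≈ -68.48 dB
∠T = (0°) − (89.20° + 77.47°) = -166.67°

-68.5 dB, -166.7°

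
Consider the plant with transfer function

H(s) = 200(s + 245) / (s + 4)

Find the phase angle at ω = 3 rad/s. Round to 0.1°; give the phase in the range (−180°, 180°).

At s = jω = j3:
zero (s+245): 245 + j3 → |·| = √(245²+3²) = √60034 ≈ 245.02, ∠ = arctan(3/245) ≈ 0.70°
pole (s+4): 4 + j3 → |·| = √(4²+3²) = √25 ≈ 5, ∠ = arctan(3/4) ≈ 36.87°
∠H = 0.70° − 36.87° = -36.17°

-36.2°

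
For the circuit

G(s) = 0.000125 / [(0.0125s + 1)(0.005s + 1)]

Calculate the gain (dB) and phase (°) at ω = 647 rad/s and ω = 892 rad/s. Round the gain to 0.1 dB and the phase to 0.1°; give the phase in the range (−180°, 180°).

At ω = 647 rad/s:
pole (1 + j647·0.0125) = 1 + j8.0875 → |·| ≈ 8.1491, ∠ ≈ 82.95°
pole (1 + j647·0.005) = 1 + j3.235 → |·| ≈ 3.386, ∠ ≈ 72.82°
|G| = 0.000125 · 1 / (8.1491 · 3.386) ≈ 4.5302e-06
Gain = 20 log₁₀(4.5302e-06) ≈ -106.88 dB
∠G = (0°) − (82.95° + 72.82°) = -155.77°

At ω = 892 rad/s:
pole (1 + j892·0.0125) = 1 + j11.15 → |·| ≈ 11.195, ∠ ≈ 84.88°
pole (1 + j892·0.005) = 1 + j4.46 → |·| ≈ 4.5707, ∠ ≈ 77.36°
|G| = 0.000125 · 1 / (11.195 · 4.5707) ≈ 2.4429e-06
Gain = 20 log₁₀(2.4429e-06) ≈ -112.24 dB
∠G = (0°) − (84.88° + 77.36°) = -162.24°

ω = 647: -106.9 dB, -155.8°; ω = 892: -112.2 dB, -162.2°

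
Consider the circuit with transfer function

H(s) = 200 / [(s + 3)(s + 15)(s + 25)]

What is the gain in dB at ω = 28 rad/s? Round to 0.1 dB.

-44.5 dB

At s = jω = j28:
pole (s+3): 3 + j28 → |·| = √(3²+28²) = √793 ≈ 28.16, ∠ = arctan(28/3) ≈ 83.88°
pole (s+15): 15 + j28 → |·| = √(15²+28²) = √1009 ≈ 31.765, ∠ = arctan(28/15) ≈ 61.82°
pole (s+25): 25 + j28 → |·| = √(25²+28²) = √1409 ≈ 37.537, ∠ = arctan(28/25) ≈ 48.24°
|H| = 200 / 33577 ≈ 0.0059565
Gain = 20 log₁₀(0.0059565) ≈ -44.50 dB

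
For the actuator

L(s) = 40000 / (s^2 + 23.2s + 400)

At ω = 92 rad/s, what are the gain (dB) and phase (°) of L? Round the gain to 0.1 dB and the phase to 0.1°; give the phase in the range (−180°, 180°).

At s = jω = j92:
quadratic: (j92)² + 23.2·j92 + 400 = -8064 + j2134.4 → |·| ≈ 8341.7, ∠ ≈ 165.17°
|L| = 40000 / 8341.7 ≈ 4.7952
Gain = 20 log₁₀(4.7952) ≈ 13.62 dB
∠L = 0.00° − 165.17° = -165.17°

13.6 dB, -165.2°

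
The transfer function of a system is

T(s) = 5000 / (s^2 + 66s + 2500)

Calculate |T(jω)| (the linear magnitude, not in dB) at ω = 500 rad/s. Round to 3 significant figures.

At s = jω = j500:
quadratic: (j500)² + 66·j500 + 2500 = -247500 + j33000 → |·| ≈ 2.4969e+05, ∠ ≈ 172.41°
|T| = 5000 / 2.4969e+05 ≈ 0.020025

0.0200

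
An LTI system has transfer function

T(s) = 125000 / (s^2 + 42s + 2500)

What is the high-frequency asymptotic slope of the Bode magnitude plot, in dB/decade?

-40 dB/decade

Each pole contributes −20 dB/decade at high frequency; each zero contributes +20 dB/decade.
Net: 0 zero(s) − 2 pole(s) → -40 dB/decade.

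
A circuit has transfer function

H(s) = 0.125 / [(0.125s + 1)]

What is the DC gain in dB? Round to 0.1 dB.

H(0) = 0.125 · 1 / 1 = 0.125
20 log₁₀(0.125) ≈ -18.06 dB

-18.1 dB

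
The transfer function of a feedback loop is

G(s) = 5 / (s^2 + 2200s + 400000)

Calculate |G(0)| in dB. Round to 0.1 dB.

G(0) = 5 / 400000 = 1.25e-05
20 log₁₀(1.25e-05) ≈ -98.06 dB

-98.1 dB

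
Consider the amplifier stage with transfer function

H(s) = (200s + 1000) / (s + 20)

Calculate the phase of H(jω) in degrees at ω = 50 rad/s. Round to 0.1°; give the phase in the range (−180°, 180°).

16.1°

Substitute s = j50:
Numerator: 200(j50) + 1000 = 1000 + j10000
Denominator: (j50) + 20 = 20 + j50
|N| = √(1000² + 10000²) ≈ 10050, ∠N ≈ 84.29°
|D| = √(20² + 50²) ≈ 53.852, ∠D ≈ 68.20°
∠H = 84.29° − 68.20° = 16.09°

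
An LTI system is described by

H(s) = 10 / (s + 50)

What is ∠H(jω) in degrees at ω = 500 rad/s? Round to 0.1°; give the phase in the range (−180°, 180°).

Substitute s = j500:
Numerator: 10 = 10 + j0
Denominator: (j500) + 50 = 50 + j500
|N| = √(10² + 0²) ≈ 10, ∠N ≈ 0.00°
|D| = √(50² + 500²) ≈ 502.49, ∠D ≈ 84.29°
∠H = 0.00° − 84.29° = -84.29°

-84.3°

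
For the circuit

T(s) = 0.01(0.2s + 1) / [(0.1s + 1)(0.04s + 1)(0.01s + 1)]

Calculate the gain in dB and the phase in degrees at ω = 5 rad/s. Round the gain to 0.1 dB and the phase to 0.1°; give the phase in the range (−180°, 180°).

At ω = 5 rad/s:
zero (1 + j5·0.2) = 1 + j1 → |·| ≈ 1.4142, ∠ ≈ 45.00°
pole (1 + j5·0.1) = 1 + j0.5 → |·| ≈ 1.118, ∠ ≈ 26.57°
pole (1 + j5·0.04) = 1 + j0.2 → |·| ≈ 1.0198, ∠ ≈ 11.31°
pole (1 + j5·0.01) = 1 + j0.05 → |·| ≈ 1.0012, ∠ ≈ 2.86°
|T| = 0.01 · 1.4142 / (1.118 · 1.0198 · 1.0012) ≈ 0.012389
Gain = 20 log₁₀(0.012389) ≈ -38.14 dB
∠T = (45.00°) − (26.57° + 11.31° + 2.86°) = 4.26°

-38.1 dB, 4.3°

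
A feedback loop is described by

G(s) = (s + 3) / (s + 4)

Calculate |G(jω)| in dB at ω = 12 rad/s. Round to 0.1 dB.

Substitute s = j12:
Numerator: (j12) + 3 = 3 + j12
Denominator: (j12) + 4 = 4 + j12
|N| = √(3² + 12²) ≈ 12.369, ∠N ≈ 75.96°
|D| = √(4² + 12²) ≈ 12.649, ∠D ≈ 71.57°
|G| = 12.369 / 12.649 ≈ 0.97786
Gain = 20 log₁₀(0.97786) ≈ -0.19 dB

-0.2 dB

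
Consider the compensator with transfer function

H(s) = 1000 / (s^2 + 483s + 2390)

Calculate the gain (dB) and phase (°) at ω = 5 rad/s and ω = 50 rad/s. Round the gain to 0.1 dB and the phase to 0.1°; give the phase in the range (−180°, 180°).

ω = 5: -10.6 dB, -45.6°; ω = 50: -27.7 dB, -90.3°

Substitute s = j5:
Numerator: 1000 = 1000 + j0
Denominator: (j5)^2 + 483(j5) + 2390 = 2365 + j2415
|N| = √(1000² + 0²) ≈ 1000, ∠N ≈ 0.00°
|D| = √(2365² + 2415²) ≈ 3380.2, ∠D ≈ 45.60°
|H| = 1000 / 3380.2 ≈ 0.29584
Gain = 20 log₁₀(0.29584) ≈ -10.58 dB
∠H = 0.00° − 45.60° = -45.60°

Substitute s = j50:
Numerator: 1000 = 1000 + j0
Denominator: (j50)^2 + 483(j50) + 2390 = -110 + j24150
|N| = √(1000² + 0²) ≈ 1000, ∠N ≈ 0.00°
|D| = √(110² + 24150²) ≈ 24150, ∠D ≈ 90.26°
|H| = 1000 / 24150 ≈ 0.041408
Gain = 20 log₁₀(0.041408) ≈ -27.66 dB
∠H = 0.00° − 90.26° = -90.26°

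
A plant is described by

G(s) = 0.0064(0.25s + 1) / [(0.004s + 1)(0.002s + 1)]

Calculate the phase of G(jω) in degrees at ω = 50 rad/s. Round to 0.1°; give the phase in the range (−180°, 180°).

At ω = 50 rad/s:
zero (1 + j50·0.25) = 1 + j12.5 → |·| ≈ 12.54, ∠ ≈ 85.43°
pole (1 + j50·0.004) = 1 + j0.2 → |·| ≈ 1.0198, ∠ ≈ 11.31°
pole (1 + j50·0.002) = 1 + j0.1 → |·| ≈ 1.005, ∠ ≈ 5.71°
∠G = (85.43°) − (11.31° + 5.71°) = 68.41°

68.4°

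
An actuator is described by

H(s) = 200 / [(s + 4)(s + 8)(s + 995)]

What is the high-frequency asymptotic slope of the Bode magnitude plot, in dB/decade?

Each pole contributes −20 dB/decade at high frequency; each zero contributes +20 dB/decade.
Net: 0 zero(s) − 3 pole(s) → -60 dB/decade.

-60 dB/decade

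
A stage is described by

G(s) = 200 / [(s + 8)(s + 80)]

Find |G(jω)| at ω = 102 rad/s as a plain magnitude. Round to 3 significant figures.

0.0151

At s = jω = j102:
pole (s+8): 8 + j102 → |·| = √(8²+102²) = √10468 ≈ 102.31, ∠ = arctan(102/8) ≈ 85.52°
pole (s+80): 80 + j102 → |·| = √(80²+102²) = √16804 ≈ 129.63, ∠ = arctan(102/80) ≈ 51.89°
|G| = 200 / 13262 ≈ 0.015081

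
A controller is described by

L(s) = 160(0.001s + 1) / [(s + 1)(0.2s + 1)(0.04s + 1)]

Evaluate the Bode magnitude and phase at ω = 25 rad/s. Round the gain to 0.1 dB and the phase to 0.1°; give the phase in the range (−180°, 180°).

-1.0 dB, 150.0°

At ω = 25 rad/s:
zero (1 + j25·0.001) = 1 + j0.025 → |·| ≈ 1.0003, ∠ ≈ 1.43°
pole (1 + j25·1) = 1 + j25 → |·| ≈ 25.02, ∠ ≈ 87.71°
pole (1 + j25·0.2) = 1 + j5 → |·| ≈ 5.099, ∠ ≈ 78.69°
pole (1 + j25·0.04) = 1 + j1 → |·| ≈ 1.4142, ∠ ≈ 45.00°
|L| = 160 · 1.0003 / (25.02 · 5.099 · 1.4142) ≈ 0.88709
Gain = 20 log₁₀(0.88709) ≈ -1.04 dB
∠L = (1.43°) − (87.71° + 78.69° + 45.00°) = -209.97° ≡ 150.03° (principal value)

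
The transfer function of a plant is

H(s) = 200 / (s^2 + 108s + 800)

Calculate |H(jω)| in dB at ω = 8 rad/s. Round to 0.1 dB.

-15.1 dB

Substitute s = j8:
Numerator: 200 = 200 + j0
Denominator: (j8)^2 + 108(j8) + 800 = 736 + j864
|N| = √(200² + 0²) ≈ 200, ∠N ≈ 0.00°
|D| = √(736² + 864²) ≈ 1135, ∠D ≈ 49.57°
|H| = 200 / 1135 ≈ 0.17621
Gain = 20 log₁₀(0.17621) ≈ -15.08 dB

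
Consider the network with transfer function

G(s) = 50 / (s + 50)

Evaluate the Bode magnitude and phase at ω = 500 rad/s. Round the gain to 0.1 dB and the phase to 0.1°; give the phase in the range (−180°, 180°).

-20.0 dB, -84.3°

At s = jω = j500:
pole (s+50): 50 + j500 → |·| = √(50²+500²) = √252500 ≈ 502.49, ∠ = arctan(500/50) ≈ 84.29°
|G| = 50 / 502.49 ≈ 0.099504
Gain = 20 log₁₀(0.099504) ≈ -20.04 dB
∠G = 0.00° − 84.29° = -84.29°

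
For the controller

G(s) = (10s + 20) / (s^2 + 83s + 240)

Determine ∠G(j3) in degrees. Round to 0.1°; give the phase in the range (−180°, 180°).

Substitute s = j3:
Numerator: 10(j3) + 20 = 20 + j30
Denominator: (j3)^2 + 83(j3) + 240 = 231 + j249
|N| = √(20² + 30²) ≈ 36.056, ∠N ≈ 56.31°
|D| = √(231² + 249²) ≈ 339.65, ∠D ≈ 47.15°
∠G = 56.31° − 47.15° = 9.16°

9.2°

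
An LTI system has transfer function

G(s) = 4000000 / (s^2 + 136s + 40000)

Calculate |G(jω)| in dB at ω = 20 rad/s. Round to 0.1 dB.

40.1 dB

At s = jω = j20:
quadratic: (j20)² + 136·j20 + 40000 = 39600 + j2720 → |·| ≈ 39693, ∠ ≈ 3.93°
|G| = 4000000 / 39693 ≈ 100.77
Gain = 20 log₁₀(100.77) ≈ 40.07 dB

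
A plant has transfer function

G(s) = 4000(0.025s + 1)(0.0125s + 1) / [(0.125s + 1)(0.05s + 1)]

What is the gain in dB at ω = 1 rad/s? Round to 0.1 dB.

At ω = 1 rad/s:
zero (1 + j1·0.025) = 1 + j0.025 → |·| ≈ 1.0003, ∠ ≈ 1.43°
zero (1 + j1·0.0125) = 1 + j0.0125 → |·| ≈ 1.0001, ∠ ≈ 0.72°
pole (1 + j1·0.125) = 1 + j0.125 → |·| ≈ 1.0078, ∠ ≈ 7.13°
pole (1 + j1·0.05) = 1 + j0.05 → |·| ≈ 1.0012, ∠ ≈ 2.86°
|G| = 4000 · 1.0003 · 1.0001 / (1.0078 · 1.0012) ≈ 3965.9
Gain = 20 log₁₀(3965.9) ≈ 71.97 dB

72.0 dB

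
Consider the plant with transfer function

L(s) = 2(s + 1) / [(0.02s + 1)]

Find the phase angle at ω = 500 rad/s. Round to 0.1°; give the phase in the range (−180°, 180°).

At ω = 500 rad/s:
zero (1 + j500·1) = 1 + j500 → |·| ≈ 500, ∠ ≈ 89.89°
pole (1 + j500·0.02) = 1 + j10 → |·| ≈ 10.05, ∠ ≈ 84.29°
∠L = (89.89°) − (84.29°) = 5.60°

5.6°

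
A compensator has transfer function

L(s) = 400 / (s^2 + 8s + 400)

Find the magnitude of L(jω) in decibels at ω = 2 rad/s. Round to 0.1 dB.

0.1 dB

At s = jω = j2:
quadratic: (j2)² + 8·j2 + 400 = 396 + j16 → |·| ≈ 396.32, ∠ ≈ 2.31°
|L| = 400 / 396.32 ≈ 1.0093
Gain = 20 log₁₀(1.0093) ≈ 0.08 dB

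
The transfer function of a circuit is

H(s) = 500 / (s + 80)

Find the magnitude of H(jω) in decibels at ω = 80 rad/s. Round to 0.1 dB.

12.9 dB

Substitute s = j80:
Numerator: 500 = 500 + j0
Denominator: (j80) + 80 = 80 + j80
|N| = √(500² + 0²) ≈ 500, ∠N ≈ 0.00°
|D| = √(80² + 80²) ≈ 113.14, ∠D ≈ 45.00°
|H| = 500 / 113.14 ≈ 4.4193
Gain = 20 log₁₀(4.4193) ≈ 12.91 dB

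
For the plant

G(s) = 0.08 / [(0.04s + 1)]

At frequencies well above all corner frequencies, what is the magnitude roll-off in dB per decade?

Each pole contributes −20 dB/decade at high frequency; each zero contributes +20 dB/decade.
Net: 0 zero(s) − 1 pole(s) → -20 dB/decade.

-20 dB/decade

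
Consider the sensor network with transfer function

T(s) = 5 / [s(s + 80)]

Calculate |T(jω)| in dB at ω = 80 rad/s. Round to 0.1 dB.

-65.2 dB

At s = jω = j80:
pole (s+80): 80 + j80 → |·| = √(80²+80²) = √12800 ≈ 113.14, ∠ = arctan(80/80) ≈ 45.00°
pole at origin: |s| = 80, ∠ = 90.00° (in denominator)
|T| = 5 / 9051.2 ≈ 0.00055241
Gain = 20 log₁₀(0.00055241) ≈ -65.15 dB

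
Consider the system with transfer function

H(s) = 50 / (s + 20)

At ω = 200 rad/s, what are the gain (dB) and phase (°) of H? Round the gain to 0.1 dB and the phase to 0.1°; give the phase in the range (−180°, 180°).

-12.1 dB, -84.3°

Substitute s = j200:
Numerator: 50 = 50 + j0
Denominator: (j200) + 20 = 20 + j200
|N| = √(50² + 0²) ≈ 50, ∠N ≈ 0.00°
|D| = √(20² + 200²) ≈ 201, ∠D ≈ 84.29°
|H| = 50 / 201 ≈ 0.24876
Gain = 20 log₁₀(0.24876) ≈ -12.08 dB
∠H = 0.00° − 84.29° = -84.29°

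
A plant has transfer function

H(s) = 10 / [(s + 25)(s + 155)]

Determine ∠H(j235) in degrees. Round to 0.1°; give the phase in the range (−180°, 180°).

-140.5°

At s = jω = j235:
pole (s+25): 25 + j235 → |·| = √(25²+235²) = √55850 ≈ 236.33, ∠ = arctan(235/25) ≈ 83.93°
pole (s+155): 155 + j235 → |·| = √(155²+235²) = √79250 ≈ 281.51, ∠ = arctan(235/155) ≈ 56.59°
∠H = 0.00° − 140.52° = -140.52°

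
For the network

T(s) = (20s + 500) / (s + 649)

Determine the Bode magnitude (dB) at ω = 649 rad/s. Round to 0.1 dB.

23.0 dB

Substitute s = j649:
Numerator: 20(j649) + 500 = 500 + j12980
Denominator: (j649) + 649 = 649 + j649
|N| = √(500² + 12980²) ≈ 12990, ∠N ≈ 87.79°
|D| = √(649² + 649²) ≈ 917.82, ∠D ≈ 45.00°
|T| = 12990 / 917.82 ≈ 14.153
Gain = 20 log₁₀(14.153) ≈ 23.02 dB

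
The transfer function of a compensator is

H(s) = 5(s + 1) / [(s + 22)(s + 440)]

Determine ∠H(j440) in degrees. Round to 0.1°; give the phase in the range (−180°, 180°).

At s = jω = j440:
zero (s+1): 1 + j440 → |·| = √(1²+440²) = √193601 ≈ 440, ∠ = arctan(440/1) ≈ 89.87°
pole (s+22): 22 + j440 → |·| = √(22²+440²) = √194084 ≈ 440.55, ∠ = arctan(440/22) ≈ 87.14°
pole (s+440): 440 + j440 → |·| = √(440²+440²) = √387200 ≈ 622.25, ∠ = arctan(440/440) ≈ 45.00°
∠H = 89.87° − 132.14° = -42.27°

-42.3°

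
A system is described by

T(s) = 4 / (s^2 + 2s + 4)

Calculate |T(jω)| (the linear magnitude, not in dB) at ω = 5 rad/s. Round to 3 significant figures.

At s = jω = j5:
quadratic: (j5)² + 2·j5 + 4 = -21 + j10 → |·| ≈ 23.259, ∠ ≈ 154.54°
|T| = 4 / 23.259 ≈ 0.17198

0.172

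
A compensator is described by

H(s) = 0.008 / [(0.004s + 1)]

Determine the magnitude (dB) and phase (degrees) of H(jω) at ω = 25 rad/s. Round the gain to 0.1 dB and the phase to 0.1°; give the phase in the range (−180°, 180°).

At ω = 25 rad/s:
pole (1 + j25·0.004) = 1 + j0.1 → |·| ≈ 1.005, ∠ ≈ 5.71°
|H| = 0.008 · 1 / (1.005) ≈ 0.0079602
Gain = 20 log₁₀(0.0079602) ≈ -41.98 dB
∠H = (0°) − (5.71°) = -5.71°

-42.0 dB, -5.7°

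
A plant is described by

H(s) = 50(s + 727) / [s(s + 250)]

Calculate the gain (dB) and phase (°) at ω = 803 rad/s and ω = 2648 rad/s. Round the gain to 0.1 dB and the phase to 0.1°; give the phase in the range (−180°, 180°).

At s = jω = j803:
zero (s+727): 727 + j803 → |·| = √(727²+803²) = √1173338 ≈ 1083.2, ∠ = arctan(803/727) ≈ 47.84°
pole (s+250): 250 + j803 → |·| = √(250²+803²) = √707309 ≈ 841.02, ∠ = arctan(803/250) ≈ 72.71°
pole at origin: |s| = 803, ∠ = 90.00° (in denominator)
|H| = 50 · 1083.2 / 6.7534e+05 ≈ 0.080197
Gain = 20 log₁₀(0.080197) ≈ -21.92 dB
∠H = 47.84° − 162.71° = -114.87°

At s = jω = j2648:
zero (s+727): 727 + j2648 → |·| = √(727²+2648²) = √7540433 ≈ 2746, ∠ = arctan(2648/727) ≈ 74.65°
pole (s+250): 250 + j2648 → |·| = √(250²+2648²) = √7074404 ≈ 2659.8, ∠ = arctan(2648/250) ≈ 84.61°
pole at origin: |s| = 2648, ∠ = 90.00° (in denominator)
|H| = 50 · 2746 / 7.0432e+06 ≈ 0.019494
Gain = 20 log₁₀(0.019494) ≈ -34.20 dB
∠H = 74.65° − 174.61° = -99.96°

ω = 803: -21.9 dB, -114.9°; ω = 2648: -34.2 dB, -100.0°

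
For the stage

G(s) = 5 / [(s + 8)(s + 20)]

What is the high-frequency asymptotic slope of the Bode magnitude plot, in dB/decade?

-40 dB/decade

Each pole contributes −20 dB/decade at high frequency; each zero contributes +20 dB/decade.
Net: 0 zero(s) − 2 pole(s) → -40 dB/decade.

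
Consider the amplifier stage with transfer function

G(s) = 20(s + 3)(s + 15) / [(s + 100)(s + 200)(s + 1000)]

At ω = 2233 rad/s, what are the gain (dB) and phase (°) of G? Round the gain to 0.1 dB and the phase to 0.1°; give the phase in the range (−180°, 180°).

At s = jω = j2233:
zero (s+3): 3 + j2233 → |·| = √(3²+2233²) = √4986298 ≈ 2233, ∠ = arctan(2233/3) ≈ 89.92°
zero (s+15): 15 + j2233 → |·| = √(15²+2233²) = √4986514 ≈ 2233.1, ∠ = arctan(2233/15) ≈ 89.62°
pole (s+100): 100 + j2233 → |·| = √(100²+2233²) = √4996289 ≈ 2235.2, ∠ = arctan(2233/100) ≈ 87.44°
pole (s+200): 200 + j2233 → |·| = √(200²+2233²) = √5026289 ≈ 2241.9, ∠ = arctan(2233/200) ≈ 84.88°
pole (s+1000): 1000 + j2233 → |·| = √(1000²+2233²) = √5986289 ≈ 2446.7, ∠ = arctan(2233/1000) ≈ 65.88°
|G| = 20 · 4.9865e+06 / 1.2261e+10 ≈ 0.0081339
Gain = 20 log₁₀(0.0081339) ≈ -41.79 dB
∠G = 179.54° − 238.20° = -58.66°

-41.8 dB, -58.7°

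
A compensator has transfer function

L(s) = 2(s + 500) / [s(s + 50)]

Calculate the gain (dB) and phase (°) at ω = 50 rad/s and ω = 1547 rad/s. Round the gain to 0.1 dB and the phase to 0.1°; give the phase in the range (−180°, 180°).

At s = jω = j50:
zero (s+500): 500 + j50 → |·| = √(500²+50²) = √252500 ≈ 502.49, ∠ = arctan(50/500) ≈ 5.71°
pole (s+50): 50 + j50 → |·| = √(50²+50²) = √5000 ≈ 70.711, ∠ = arctan(50/50) ≈ 45.00°
pole at origin: |s| = 50, ∠ = 90.00° (in denominator)
|L| = 2 · 502.49 / 3535.5 ≈ 0.28425
Gain = 20 log₁₀(0.28425) ≈ -10.93 dB
∠L = 5.71° − 135.00° = -129.29°

At s = jω = j1547:
zero (s+500): 500 + j1547 → |·| = √(500²+1547²) = √2643209 ≈ 1625.8, ∠ = arctan(1547/500) ≈ 72.09°
pole (s+50): 50 + j1547 → |·| = √(50²+1547²) = √2395709 ≈ 1547.8, ∠ = arctan(1547/50) ≈ 88.15°
pole at origin: |s| = 1547, ∠ = 90.00° (in denominator)
|L| = 2 · 1625.8 / 2.3944e+06 ≈ 0.001358
Gain = 20 log₁₀(0.001358) ≈ -57.34 dB
∠L = 72.09° − 178.15° = -106.06°

ω = 50: -10.9 dB, -129.3°; ω = 1547: -57.3 dB, -106.1°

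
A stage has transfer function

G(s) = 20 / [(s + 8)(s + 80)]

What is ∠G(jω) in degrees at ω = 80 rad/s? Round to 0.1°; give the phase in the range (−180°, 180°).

-129.3°

At s = jω = j80:
pole (s+8): 8 + j80 → |·| = √(8²+80²) = √6464 ≈ 80.399, ∠ = arctan(80/8) ≈ 84.29°
pole (s+80): 80 + j80 → |·| = √(80²+80²) = √12800 ≈ 113.14, ∠ = arctan(80/80) ≈ 45.00°
∠G = 0.00° − 129.29° = -129.29°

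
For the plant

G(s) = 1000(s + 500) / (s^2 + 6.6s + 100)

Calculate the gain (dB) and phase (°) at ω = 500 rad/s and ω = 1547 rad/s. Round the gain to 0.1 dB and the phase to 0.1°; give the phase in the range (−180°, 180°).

ω = 500: 9.0 dB, -134.2°; ω = 1547: -3.4 dB, -107.7°

At s = jω = j500:
zero (s+500): 500 + j500 → |·| = √(500²+500²) = √500000 ≈ 707.11, ∠ = arctan(500/500) ≈ 45.00°
quadratic: (j500)² + 6.6·j500 + 100 = -249900 + j3300 → |·| ≈ 2.4992e+05, ∠ ≈ 179.24°
|G| = 1000 · 707.11 / 2.4992e+05 ≈ 2.8293
Gain = 20 log₁₀(2.8293) ≈ 9.03 dB
∠G = 45.00° − 179.24° = -134.24°

At s = jω = j1547:
zero (s+500): 500 + j1547 → |·| = √(500²+1547²) = √2643209 ≈ 1625.8, ∠ = arctan(1547/500) ≈ 72.09°
quadratic: (j1547)² + 6.6·j1547 + 100 = -2393109 + j10210.2 → |·| ≈ 2.3931e+06, ∠ ≈ 179.76°
|G| = 1000 · 1625.8 / 2.3931e+06 ≈ 0.67937
Gain = 20 log₁₀(0.67937) ≈ -3.36 dB
∠G = 72.09° − 179.76° = -107.67°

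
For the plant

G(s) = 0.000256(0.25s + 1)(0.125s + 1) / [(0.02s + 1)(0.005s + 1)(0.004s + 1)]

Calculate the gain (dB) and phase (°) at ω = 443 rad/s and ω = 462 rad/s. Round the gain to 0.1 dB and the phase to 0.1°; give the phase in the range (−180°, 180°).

ω = 443: -29.0 dB, -31.4°; ω = 462: -29.2 dB, -33.5°

At ω = 443 rad/s:
zero (1 + j443·0.25) = 1 + j110.75 → |·| ≈ 110.75, ∠ ≈ 89.48°
zero (1 + j443·0.125) = 1 + j55.375 → |·| ≈ 55.384, ∠ ≈ 88.97°
pole (1 + j443·0.02) = 1 + j8.86 → |·| ≈ 8.9163, ∠ ≈ 83.56°
pole (1 + j443·0.005) = 1 + j2.215 → |·| ≈ 2.4303, ∠ ≈ 65.70°
pole (1 + j443·0.004) = 1 + j1.772 → |·| ≈ 2.0347, ∠ ≈ 60.56°
|G| = 0.000256 · 110.75 · 55.384 / (8.9163 · 2.4303 · 2.0347) ≈ 0.035614
Gain = 20 log₁₀(0.035614) ≈ -28.97 dB
∠G = (89.48° + 88.97°) − (83.56° + 65.70° + 60.56°) = -31.37°

At ω = 462 rad/s:
zero (1 + j462·0.25) = 1 + j115.5 → |·| ≈ 115.5, ∠ ≈ 89.50°
zero (1 + j462·0.125) = 1 + j57.75 → |·| ≈ 57.759, ∠ ≈ 89.01°
pole (1 + j462·0.02) = 1 + j9.24 → |·| ≈ 9.294, ∠ ≈ 83.82°
pole (1 + j462·0.005) = 1 + j2.31 → |·| ≈ 2.5172, ∠ ≈ 66.59°
pole (1 + j462·0.004) = 1 + j1.848 → |·| ≈ 2.1012, ∠ ≈ 61.58°
|G| = 0.000256 · 115.5 · 57.759 / (9.294 · 2.5172 · 2.1012) ≈ 0.034742
Gain = 20 log₁₀(0.034742) ≈ -29.18 dB
∠G = (89.50° + 89.01°) − (83.82° + 66.59° + 61.58°) = -33.48°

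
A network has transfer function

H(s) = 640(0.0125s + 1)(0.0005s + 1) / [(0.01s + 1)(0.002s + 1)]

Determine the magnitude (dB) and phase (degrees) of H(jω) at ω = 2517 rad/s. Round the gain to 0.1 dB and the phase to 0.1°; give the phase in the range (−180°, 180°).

At ω = 2517 rad/s:
zero (1 + j2517·0.0125) = 1 + j31.4625 → |·| ≈ 31.478, ∠ ≈ 88.18°
zero (1 + j2517·0.0005) = 1 + j1.2585 → |·| ≈ 1.6074, ∠ ≈ 51.53°
pole (1 + j2517·0.01) = 1 + j25.17 → |·| ≈ 25.19, ∠ ≈ 87.72°
pole (1 + j2517·0.002) = 1 + j5.034 → |·| ≈ 5.1324, ∠ ≈ 78.76°
|H| = 640 · 31.478 · 1.6074 / (25.19 · 5.1324) ≈ 250.47
Gain = 20 log₁₀(250.47) ≈ 47.98 dB
∠H = (88.18° + 51.53°) − (87.72° + 78.76°) = -26.77°

48.0 dB, -26.8°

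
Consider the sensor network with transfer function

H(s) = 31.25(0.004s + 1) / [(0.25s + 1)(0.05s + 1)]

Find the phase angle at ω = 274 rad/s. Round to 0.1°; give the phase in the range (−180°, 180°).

At ω = 274 rad/s:
zero (1 + j274·0.004) = 1 + j1.096 → |·| ≈ 1.4836, ∠ ≈ 47.62°
pole (1 + j274·0.25) = 1 + j68.5 → |·| ≈ 68.507, ∠ ≈ 89.16°
pole (1 + j274·0.05) = 1 + j13.7 → |·| ≈ 13.736, ∠ ≈ 85.83°
∠H = (47.62°) − (89.16° + 85.83°) = -127.37°

-127.4°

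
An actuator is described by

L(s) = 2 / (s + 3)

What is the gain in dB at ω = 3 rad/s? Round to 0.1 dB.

-6.5 dB

Substitute s = j3:
Numerator: 2 = 2 + j0
Denominator: (j3) + 3 = 3 + j3
|N| = √(2² + 0²) ≈ 2, ∠N ≈ 0.00°
|D| = √(3² + 3²) ≈ 4.2426, ∠D ≈ 45.00°
|L| = 2 / 4.2426 ≈ 0.47141
Gain = 20 log₁₀(0.47141) ≈ -6.53 dB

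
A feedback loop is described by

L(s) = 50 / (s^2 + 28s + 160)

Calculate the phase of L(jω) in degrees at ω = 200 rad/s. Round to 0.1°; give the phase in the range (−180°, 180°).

-172.0°

Substitute s = j200:
Numerator: 50 = 50 + j0
Denominator: (j200)^2 + 28(j200) + 160 = -39840 + j5600
|N| = √(50² + 0²) ≈ 50, ∠N ≈ 0.00°
|D| = √(39840² + 5600²) ≈ 40232, ∠D ≈ 172.00°
∠L = 0.00° − 172.00° = -172.00°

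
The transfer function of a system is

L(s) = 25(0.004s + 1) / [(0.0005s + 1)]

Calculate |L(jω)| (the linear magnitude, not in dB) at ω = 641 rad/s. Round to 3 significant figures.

At ω = 641 rad/s:
zero (1 + j641·0.004) = 1 + j2.564 → |·| ≈ 2.7521, ∠ ≈ 68.69°
pole (1 + j641·0.0005) = 1 + j0.3205 → |·| ≈ 1.0501, ∠ ≈ 17.77°
|L| = 25 · 2.7521 / (1.0501) ≈ 65.52

65.5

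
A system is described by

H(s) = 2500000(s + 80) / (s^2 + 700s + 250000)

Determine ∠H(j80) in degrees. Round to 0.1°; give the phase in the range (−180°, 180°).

32.1°

At s = jω = j80:
zero (s+80): 80 + j80 → |·| = √(80²+80²) = √12800 ≈ 113.14, ∠ = arctan(80/80) ≈ 45.00°
quadratic: (j80)² + 700·j80 + 250000 = 243600 + j56000 → |·| ≈ 2.4995e+05, ∠ ≈ 12.95°
∠H = 45.00° − 12.95° = 32.05°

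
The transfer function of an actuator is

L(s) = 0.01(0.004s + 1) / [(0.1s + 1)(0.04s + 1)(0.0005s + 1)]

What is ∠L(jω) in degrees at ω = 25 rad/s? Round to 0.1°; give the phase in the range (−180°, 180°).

At ω = 25 rad/s:
zero (1 + j25·0.004) = 1 + j0.1 → |·| ≈ 1.005, ∠ ≈ 5.71°
pole (1 + j25·0.1) = 1 + j2.5 → |·| ≈ 2.6926, ∠ ≈ 68.20°
pole (1 + j25·0.04) = 1 + j1 → |·| ≈ 1.4142, ∠ ≈ 45.00°
pole (1 + j25·0.0005) = 1 + j0.0125 → |·| ≈ 1.0001, ∠ ≈ 0.72°
∠L = (5.71°) − (68.20° + 45.00° + 0.72°) = -108.21°

-108.2°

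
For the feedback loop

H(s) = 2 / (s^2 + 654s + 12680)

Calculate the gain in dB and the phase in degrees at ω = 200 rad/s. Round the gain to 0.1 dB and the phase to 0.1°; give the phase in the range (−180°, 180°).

-96.5 dB, -101.8°

Substitute s = j200:
Numerator: 2 = 2 + j0
Denominator: (j200)^2 + 654(j200) + 12680 = -27320 + j130800
|N| = √(2² + 0²) ≈ 2, ∠N ≈ 0.00°
|D| = √(27320² + 130800²) ≈ 1.3362e+05, ∠D ≈ 101.80°
|H| = 2 / 1.3362e+05 ≈ 1.4968e-05
Gain = 20 log₁₀(1.4968e-05) ≈ -96.50 dB
∠H = 0.00° − 101.80° = -101.80°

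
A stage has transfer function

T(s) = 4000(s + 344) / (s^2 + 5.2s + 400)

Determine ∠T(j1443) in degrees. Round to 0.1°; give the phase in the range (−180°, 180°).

At s = jω = j1443:
zero (s+344): 344 + j1443 → |·| = √(344²+1443²) = √2200585 ≈ 1483.4, ∠ = arctan(1443/344) ≈ 76.59°
quadratic: (j1443)² + 5.2·j1443 + 400 = -2081849 + j7503.6 → |·| ≈ 2.0819e+06, ∠ ≈ 179.79°
∠T = 76.59° − 179.79° = -103.20°

-103.2°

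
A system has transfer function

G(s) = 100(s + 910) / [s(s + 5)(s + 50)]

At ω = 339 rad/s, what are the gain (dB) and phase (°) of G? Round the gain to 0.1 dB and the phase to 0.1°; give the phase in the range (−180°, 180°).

-52.2 dB, 119.7°

At s = jω = j339:
zero (s+910): 910 + j339 → |·| = √(910²+339²) = √943021 ≈ 971.09, ∠ = arctan(339/910) ≈ 20.43°
pole (s+5): 5 + j339 → |·| = √(5²+339²) = √114946 ≈ 339.04, ∠ = arctan(339/5) ≈ 89.15°
pole (s+50): 50 + j339 → |·| = √(50²+339²) = √117421 ≈ 342.67, ∠ = arctan(339/50) ≈ 81.61°
pole at origin: |s| = 339, ∠ = 90.00° (in denominator)
|G| = 100 · 971.09 / 3.9385e+07 ≈ 0.0024656
Gain = 20 log₁₀(0.0024656) ≈ -52.16 dB
∠G = 20.43° − 260.76° = -240.33° ≡ 119.67° (principal value)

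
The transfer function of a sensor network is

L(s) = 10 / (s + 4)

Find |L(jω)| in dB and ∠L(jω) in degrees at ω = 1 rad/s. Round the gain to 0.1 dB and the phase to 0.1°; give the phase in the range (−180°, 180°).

Substitute s = j1:
Numerator: 10 = 10 + j0
Denominator: (j1) + 4 = 4 + j1
|N| = √(10² + 0²) ≈ 10, ∠N ≈ 0.00°
|D| = √(4² + 1²) ≈ 4.1231, ∠D ≈ 14.04°
|L| = 10 / 4.1231 ≈ 2.4254
Gain = 20 log₁₀(2.4254) ≈ 7.70 dB
∠L = 0.00° − 14.04° = -14.04°

7.7 dB, -14.0°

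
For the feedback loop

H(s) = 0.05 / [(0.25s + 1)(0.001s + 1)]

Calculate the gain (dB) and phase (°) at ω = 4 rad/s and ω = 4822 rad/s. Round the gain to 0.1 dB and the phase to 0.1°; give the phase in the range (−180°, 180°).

ω = 4: -29.0 dB, -45.2°; ω = 4822: -101.5 dB, -168.2°

At ω = 4 rad/s:
pole (1 + j4·0.25) = 1 + j1 → |·| ≈ 1.4142, ∠ ≈ 45.00°
pole (1 + j4·0.001) = 1 + j0.004 → |·| ≈ 1, ∠ ≈ 0.23°
|H| = 0.05 · 1 / (1.4142 · 1) ≈ 0.035356
Gain = 20 log₁₀(0.035356) ≈ -29.03 dB
∠H = (0°) − (45.00° + 0.23°) = -45.23°

At ω = 4822 rad/s:
pole (1 + j4822·0.25) = 1 + j1205.5 → |·| ≈ 1205.5, ∠ ≈ 89.95°
pole (1 + j4822·0.001) = 1 + j4.822 → |·| ≈ 4.9246, ∠ ≈ 78.28°
|H| = 0.05 · 1 / (1205.5 · 4.9246) ≈ 8.4223e-06
Gain = 20 log₁₀(8.4223e-06) ≈ -101.49 dB
∠H = (0°) − (89.95° + 78.28°) = -168.23°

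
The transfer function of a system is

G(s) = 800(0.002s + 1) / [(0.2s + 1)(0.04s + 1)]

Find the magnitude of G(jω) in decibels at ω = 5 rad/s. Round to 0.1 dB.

At ω = 5 rad/s:
zero (1 + j5·0.002) = 1 + j0.01 → |·| ≈ 1, ∠ ≈ 0.57°
pole (1 + j5·0.2) = 1 + j1 → |·| ≈ 1.4142, ∠ ≈ 45.00°
pole (1 + j5·0.04) = 1 + j0.2 → |·| ≈ 1.0198, ∠ ≈ 11.31°
|G| = 800 · 1 / (1.4142 · 1.0198) ≈ 554.71
Gain = 20 log₁₀(554.71) ≈ 54.88 dB

54.9 dB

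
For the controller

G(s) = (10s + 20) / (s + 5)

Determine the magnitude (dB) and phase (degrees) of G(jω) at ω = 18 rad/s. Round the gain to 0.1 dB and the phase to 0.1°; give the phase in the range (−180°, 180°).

19.7 dB, 9.2°

Substitute s = j18:
Numerator: 10(j18) + 20 = 20 + j180
Denominator: (j18) + 5 = 5 + j18
|N| = √(20² + 180²) ≈ 181.11, ∠N ≈ 83.66°
|D| = √(5² + 18²) ≈ 18.682, ∠D ≈ 74.48°
|G| = 181.11 / 18.682 ≈ 9.6944
Gain = 20 log₁₀(9.6944) ≈ 19.73 dB
∠G = 83.66° − 74.48° = 9.18°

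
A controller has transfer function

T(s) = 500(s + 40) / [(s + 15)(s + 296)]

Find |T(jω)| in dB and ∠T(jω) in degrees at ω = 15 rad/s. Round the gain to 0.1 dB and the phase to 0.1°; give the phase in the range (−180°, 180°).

10.6 dB, -27.3°

At s = jω = j15:
zero (s+40): 40 + j15 → |·| = √(40²+15²) = √1825 ≈ 42.72, ∠ = arctan(15/40) ≈ 20.56°
pole (s+15): 15 + j15 → |·| = √(15²+15²) = √450 ≈ 21.213, ∠ = arctan(15/15) ≈ 45.00°
pole (s+296): 296 + j15 → |·| = √(296²+15²) = √87841 ≈ 296.38, ∠ = arctan(15/296) ≈ 2.90°
|T| = 500 · 42.72 / 6287.1 ≈ 3.3974
Gain = 20 log₁₀(3.3974) ≈ 10.62 dB
∠T = 20.56° − 47.90° = -27.34°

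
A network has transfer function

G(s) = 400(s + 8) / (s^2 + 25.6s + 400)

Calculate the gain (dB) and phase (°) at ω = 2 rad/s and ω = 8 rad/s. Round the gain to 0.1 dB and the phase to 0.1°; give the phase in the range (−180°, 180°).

ω = 2: 18.3 dB, 6.7°; ω = 8: 21.2 dB, 13.6°

At s = jω = j2:
zero (s+8): 8 + j2 → |·| = √(8²+2²) = √68 ≈ 8.2462, ∠ = arctan(2/8) ≈ 14.04°
quadratic: (j2)² + 25.6·j2 + 400 = 396 + j51.2 → |·| ≈ 399.3, ∠ ≈ 7.37°
|G| = 400 · 8.2462 / 399.3 ≈ 8.2607
Gain = 20 log₁₀(8.2607) ≈ 18.34 dB
∠G = 14.04° − 7.37° = 6.67°

At s = jω = j8:
zero (s+8): 8 + j8 → |·| = √(8²+8²) = √128 ≈ 11.314, ∠ = arctan(8/8) ≈ 45.00°
quadratic: (j8)² + 25.6·j8 + 400 = 336 + j204.8 → |·| ≈ 393.5, ∠ ≈ 31.36°
|G| = 400 · 11.314 / 393.5 ≈ 11.501
Gain = 20 log₁₀(11.501) ≈ 21.21 dB
∠G = 45.00° − 31.36° = 13.64°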